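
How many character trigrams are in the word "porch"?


Word: "porch" (length 5)
Number of 3-grams = length - 3 + 1 = 5 - 3 + 1
= 3


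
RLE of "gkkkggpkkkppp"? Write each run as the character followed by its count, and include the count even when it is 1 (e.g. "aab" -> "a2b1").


String: "gkkkggpkkkppp"
Scanning for consecutive runs:
  'g' x 1
  'k' x 3
  'g' x 2
  'p' x 1
  'k' x 3
  'p' x 3
RLE = "g1k3g2p1k3p3"


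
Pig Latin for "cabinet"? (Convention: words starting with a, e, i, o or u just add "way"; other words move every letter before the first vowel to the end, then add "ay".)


Word: "cabinet"
Starts with consonant(s) → move to end, add 'ay'
Consonant cluster: "c"
Pig Latin = "abinetcay"


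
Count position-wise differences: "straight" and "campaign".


Comparing character by character (same length = 8):
  Pos 0: 's' vs 'c' !=
  Pos 1: 't' vs 'a' !=
  Pos 2: 'r' vs 'm' !=
  Pos 3: 'a' vs 'p' !=
  Pos 4: 'i' vs 'a' !=
  Pos 5: 'g' vs 'i' !=
  Pos 6: 'h' vs 'g' !=
  Pos 7: 't' vs 'n' !=
Hamming distance = 8


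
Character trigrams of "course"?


Word: "course" (length 6)
Number of trigrams = 6 - 3 + 1 = 4
  Position 0: "cou"
  Position 1: "our"
  Position 2: "urs"
  Position 3: "rse"
Trigrams = "cou", "our", "urs", "rse"


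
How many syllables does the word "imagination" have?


Word: "imagination"
Syllable breakdown: i / mag / i / na / tion
Counting: 5 parts
= 5 syllables


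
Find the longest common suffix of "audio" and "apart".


Word 1: "audio"
Word 2: "apart"
Comparing from end:
  Pos -1: 'o' != 't' (stop)
LCS = "" (length 0)


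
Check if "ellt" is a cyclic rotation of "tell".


Word: "tell", Candidate: "ellt"
Method: check if candidate is substring of word+word
"telltell" contains "ellt"? Yes
Is rotation = Yes


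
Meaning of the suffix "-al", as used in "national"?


Suffix: -al
Example: national = nation + -al
Meaning = relating to


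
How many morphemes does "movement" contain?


Word: "movement"
Morphemes: move / -ment
Each morpheme carries meaning
= 2 morphemes


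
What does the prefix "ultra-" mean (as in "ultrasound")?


Prefix: ultra-
Example: ultrasound (ultra- + sound)
Meaning = beyond


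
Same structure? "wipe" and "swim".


Pattern of "wipe": [0, 1, 2, 3]
Pattern of "swim": [0, 1, 2, 3]
Patterns match
Same pattern = Yes


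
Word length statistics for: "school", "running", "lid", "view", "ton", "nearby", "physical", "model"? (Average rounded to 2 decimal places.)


Lengths: "school"=6, "running"=7, "lid"=3, "view"=4, "ton"=3, "nearby"=6, "physical"=8, "model"=5
Sum = 42, Count = 8
Average = 42/8 = 5.25
= avg=5.25, min=3, max=8


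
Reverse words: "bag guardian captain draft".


Original: "bag guardian captain draft"
Words (1..n): bag | guardian | captain | draft
Reversed (n..1): draft | captain | guardian | bag
Result = "draft captain guardian bag"


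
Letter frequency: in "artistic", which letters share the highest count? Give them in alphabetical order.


Word: "artistic"
Letter counts:
  'a': 1
  'c': 1
  'i': 2
  'r': 1
  's': 1
  't': 2
Maximum count = 2
Most frequent = 'i', 't' (2 times each)


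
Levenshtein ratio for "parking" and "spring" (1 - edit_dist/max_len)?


Word 1: "parking" (length 7)
Word 2: "spring" (length 6)
One optimal edit sequence:
  1. substitute 'p' -> 's'  (+1)
  2. substitute 'a' -> 'p'  (+1)
  3. keep 'r'
  4. delete 'k'  (+1)
  5. keep 'i'
  6. keep 'n'
  7. keep 'g'
Edit distance = 3
Max length = max(7, 6) = 7
Similarity = 1 - 3/7
= 0.5714


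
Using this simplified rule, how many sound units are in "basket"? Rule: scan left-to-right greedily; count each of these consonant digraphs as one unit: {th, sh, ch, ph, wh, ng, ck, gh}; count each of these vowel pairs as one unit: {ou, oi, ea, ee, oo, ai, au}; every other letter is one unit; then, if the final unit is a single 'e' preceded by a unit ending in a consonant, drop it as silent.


Word: "basket" (6 letters)
Left-to-right scan:
  1. 'b' (letter)
  2. 'a' (letter)
  3. 's' (letter)
  4. 'k' (letter)
  5. 'e' (letter)
  6. 't' (letter)
Units from scan: 6
Sound units = 6 units


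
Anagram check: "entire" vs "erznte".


Word 1: "entire" → sorted: eeinrt
Word 2: "erznte" → sorted: eenrtz
Same letters? eeinrt != eenrtz
Anagram = No


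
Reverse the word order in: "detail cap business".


Original: "detail cap business"
Words (1..n): detail | cap | business
Reversed (n..1): business | cap | detail
Result = "business cap detail"


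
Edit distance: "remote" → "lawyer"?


Word 1: "remote" (length 6)
Word 2: "lawyer" (length 6)
One optimal edit sequence (insert/delete/substitute each cost 1):
  1. substitute 'r' -> 'l'  (+1)
  2. substitute 'e' -> 'a'  (+1)
  3. substitute 'm' -> 'w'  (+1)
  4. substitute 'o' -> 'y'  (+1)
  5. substitute 't' -> 'e'  (+1)
  6. substitute 'e' -> 'r'  (+1)
Total edit operations: 6
Edit distance = 6


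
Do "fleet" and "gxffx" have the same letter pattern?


Pattern of "fleet": [0, 1, 2, 2, 3]
Pattern of "gxffx": [0, 1, 2, 2, 1]
Patterns do not match
Same pattern = No


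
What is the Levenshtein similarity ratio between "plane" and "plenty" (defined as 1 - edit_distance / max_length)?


Word 1: "plane" (length 5)
Word 2: "plenty" (length 6)
One optimal edit sequence:
  1. keep 'p'
  2. keep 'l'
  3. substitute 'a' -> 'e'  (+1)
  4. keep 'n'
  5. insert 't'  (+1)
  6. substitute 'e' -> 'y'  (+1)
Edit distance = 3
Max length = max(5, 6) = 6
Similarity = 1 - 3/6
= 0.5000


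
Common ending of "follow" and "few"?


Word 1: "follow"
Word 2: "few"
Comparing from end:
  Pos -1: 'w' == 'w'
  Pos -2: 'o' != 'e' (stop)
LCS = "w" (length 1)


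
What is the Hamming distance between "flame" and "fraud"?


Comparing character by character (same length = 5):
  Pos 0: 'f' vs 'f' =
  Pos 1: 'l' vs 'r' !=
  Pos 2: 'a' vs 'a' =
  Pos 3: 'm' vs 'u' !=
  Pos 4: 'e' vs 'd' !=
Hamming distance = 3


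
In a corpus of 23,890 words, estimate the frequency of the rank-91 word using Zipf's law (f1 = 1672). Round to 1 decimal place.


Zipf's law: f(r) = f(1) / r
f(1) = 1672
f(91) = 1672 / 91
= 18.4 occurrences


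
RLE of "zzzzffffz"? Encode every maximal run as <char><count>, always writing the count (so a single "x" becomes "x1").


String: "zzzzffffz"
Scanning for consecutive runs:
  'z' x 4
  'f' x 4
  'z' x 1
RLE = "z4f4z1"


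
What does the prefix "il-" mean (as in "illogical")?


Prefix: il-
Example: illogical = il- + logical
Meaning = not


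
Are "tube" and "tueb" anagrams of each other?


Word 1: "tube" → sorted: betu
Word 2: "tueb" → sorted: betu
Same letters? betu == betu
Anagram = Yes


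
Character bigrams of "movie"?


Word: "movie" (length 5)
Number of bigrams = 5 - 2 + 1 = 4
  Position 0: "mo"
  Position 1: "ov"
  Position 2: "vi"
  Position 3: "ie"
Bigrams = "mo", "ov", "vi", "ie"


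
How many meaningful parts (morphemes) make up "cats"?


Word: "cats"
Morphemes: cat + -s
Each morpheme carries meaning
= 2 morphemes


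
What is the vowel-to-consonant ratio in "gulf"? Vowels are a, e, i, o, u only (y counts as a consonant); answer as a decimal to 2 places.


Word: "gulf"
Vowels (a,e,i,o,u): 1
Consonants: 3
Ratio = 1/3
= 0.33


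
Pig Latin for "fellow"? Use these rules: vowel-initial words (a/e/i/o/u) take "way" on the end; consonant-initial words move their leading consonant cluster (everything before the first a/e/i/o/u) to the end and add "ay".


Word: "fellow"
Starts with consonant(s) → move to end, add 'ay'
Consonant cluster: "f"
Pig Latin = "ellowfay"


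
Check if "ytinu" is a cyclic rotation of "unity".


Word: "unity", Candidate: "ytinu"
Method: check if candidate is substring of word+word
"unityunity" contains "ytinu"? No
Is rotation = No


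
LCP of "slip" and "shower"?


Word 1: "slip"
Word 2: "shower"
Comparing from start:
  Pos 0: 's' == 's'
  Pos 1: 'l' != 'h' (stop)
LCP = "s" (length 1)


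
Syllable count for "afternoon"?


Word: "afternoon"
Syllable breakdown: af / ter / noon
Counting: 3 parts
= 3 syllables


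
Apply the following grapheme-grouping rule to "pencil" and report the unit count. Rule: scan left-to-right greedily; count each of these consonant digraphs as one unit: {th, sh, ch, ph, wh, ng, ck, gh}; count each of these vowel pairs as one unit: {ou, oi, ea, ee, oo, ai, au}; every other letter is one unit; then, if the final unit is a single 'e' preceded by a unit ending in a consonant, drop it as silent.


Word: "pencil" (6 letters)
Left-to-right scan:
  (1) 'p' (letter)
  (2) 'e' (letter)
  (3) 'n' (letter)
  (4) 'c' (letter)
  (5) 'i' (letter)
  (6) 'l' (letter)
Units from scan: 6
Sound units = 6 units


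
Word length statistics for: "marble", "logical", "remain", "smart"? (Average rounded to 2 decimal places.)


Lengths: "marble"=6, "logical"=7, "remain"=6, "smart"=5
Sum = 24, Count = 4
Average = 24/4 = 6.00
= avg=6.00, min=5, max=7


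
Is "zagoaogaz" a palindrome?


Word: "zagoaogaz"
Reversed: "zagoaogaz"
Forward == Backward? zagoaogaz == zagoaogaz
Palindrome = Yes


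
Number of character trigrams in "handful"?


Word: "handful" (length 7)
Number of 3-grams = length - 3 + 1 = 7 - 3 + 1
= 5


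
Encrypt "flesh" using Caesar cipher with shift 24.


Word: "flesh"
Shift: 24
Each letter → (letter + shift) mod 26:
  'f' (5) + 24 = 3 → 'd'
  'l' (11) + 24 = 9 → 'j'
  'e' (4) + 24 = 2 → 'c'
  's' (18) + 24 = 16 → 'q'
  'h' (7) + 24 = 5 → 'f'
Result = "djcqf"


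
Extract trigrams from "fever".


Word: "fever" (length 5)
Number of trigrams = 5 - 3 + 1 = 3
  Position 0: "fev"
  Position 1: "eve"
  Position 2: "ver"
Trigrams = "fev", "eve", "ver"


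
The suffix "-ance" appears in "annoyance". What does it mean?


Suffix: -ance
Example: annoyance (annoy + -ance)
Meaning = state of


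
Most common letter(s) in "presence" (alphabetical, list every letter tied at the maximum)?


Word: "presence"
Letter counts:
  'c': 1
  'e': 3
  'n': 1
  'p': 1
  'r': 1
  's': 1
Maximum count = 3
Most frequent = 'e' (3 times each)


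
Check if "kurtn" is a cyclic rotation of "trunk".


Word: "trunk", Candidate: "kurtn"
Method: check if candidate is substring of word+word
"trunktrunk" contains "kurtn"? No
Is rotation = No


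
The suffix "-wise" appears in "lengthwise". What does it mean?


Suffix: -wise
As in: lengthwise -> length + -wise
Meaning = in the manner of


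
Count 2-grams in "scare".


Word: "scare" (length 5)
Number of 2-grams = length - 2 + 1 = 5 - 2 + 1
= 4


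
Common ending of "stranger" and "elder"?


Word 1: "stranger"
Word 2: "elder"
Comparing from end:
  Pos -1: 'r' == 'r'
  Pos -2: 'e' == 'e'
  Pos -3: 'g' != 'd' (stop)
LCS = "er" (length 2)


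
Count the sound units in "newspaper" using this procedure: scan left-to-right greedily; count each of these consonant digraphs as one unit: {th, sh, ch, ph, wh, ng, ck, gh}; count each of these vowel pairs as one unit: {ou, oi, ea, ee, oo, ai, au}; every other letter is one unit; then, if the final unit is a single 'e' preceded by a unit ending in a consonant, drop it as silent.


Word: "newspaper" (9 letters)
Left-to-right scan:
  (1) 'n' (letter)
  (2) 'e' (letter)
  (3) 'w' (letter)
  (4) 's' (letter)
  (5) 'p' (letter)
  (6) 'a' (letter)
  (7) 'p' (letter)
  (8) 'e' (letter)
  (9) 'r' (letter)
Units from scan: 9
Sound units = 9 units


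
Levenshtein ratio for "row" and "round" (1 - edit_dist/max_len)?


Word 1: "row" (length 3)
Word 2: "round" (length 5)
One optimal edit sequence:
  1. keep 'r'
  2. keep 'o'
  3. insert 'u'  (+1)
  4. insert 'n'  (+1)
  5. substitute 'w' -> 'd'  (+1)
Edit distance = 3
Max length = max(3, 5) = 5
Similarity = 1 - 3/5
= 0.4000


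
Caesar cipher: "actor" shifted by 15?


Word: "actor"
Shift: 15
Each letter → (letter + shift) mod 26:
  'a' (0) + 15 = 15 → 'p'
  'c' (2) + 15 = 17 → 'r'
  't' (19) + 15 = 8 → 'i'
  'o' (14) + 15 = 3 → 'd'
  'r' (17) + 15 = 6 → 'g'
Result = "pridg"


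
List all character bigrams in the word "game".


Word: "game" (length 4)
Number of bigrams = 4 - 2 + 1 = 3
  Position 0: "ga"
  Position 1: "am"
  Position 2: "me"
Bigrams = "ga", "am", "me"


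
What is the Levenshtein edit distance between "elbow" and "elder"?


Word 1: "elbow" (length 5)
Word 2: "elder" (length 5)
One optimal edit sequence (insert/delete/substitute each cost 1):
  1. keep 'e'
  2. keep 'l'
  3. substitute 'b' -> 'd'  (+1)
  4. substitute 'o' -> 'e'  (+1)
  5. substitute 'w' -> 'r'  (+1)
Total edit operations: 3
Edit distance = 3


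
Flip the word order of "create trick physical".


Original: "create trick physical"
Words (1..n): create | trick | physical
Reversed (n..1): physical | trick | create
Result = "physical trick create"


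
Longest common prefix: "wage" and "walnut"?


Word 1: "wage"
Word 2: "walnut"
Comparing from start:
  Pos 0: 'w' == 'w'
  Pos 1: 'a' == 'a'
  Pos 2: 'g' != 'l' (stop)
LCP = "wa" (length 2)


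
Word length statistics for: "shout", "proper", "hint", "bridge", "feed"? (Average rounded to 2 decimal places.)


Lengths: "shout"=5, "proper"=6, "hint"=4, "bridge"=6, "feed"=4
Sum = 25, Count = 5
Average = 25/5 = 5.00
= avg=5.00, min=4, max=6


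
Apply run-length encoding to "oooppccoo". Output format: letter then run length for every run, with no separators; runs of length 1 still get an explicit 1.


String: "oooppccoo"
Scanning for consecutive runs:
  'o' x 3
  'p' x 2
  'c' x 2
  'o' x 2
RLE = "o3p2c2o2"


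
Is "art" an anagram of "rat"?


Word 1: "rat" → sorted: art
Word 2: "art" → sorted: art
Same letters? art == art
Anagram = Yes


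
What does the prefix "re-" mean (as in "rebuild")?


Prefix: re-
Example: rebuild = re- + build
Meaning = again


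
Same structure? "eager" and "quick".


Pattern of "eager": [0, 1, 2, 0, 3]
Pattern of "quick": [0, 1, 2, 3, 4]
Patterns do not match
Same pattern = No


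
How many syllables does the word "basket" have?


Word: "basket"
Syllable breakdown: bas | ket
Counting: 2 parts
= 2 syllables


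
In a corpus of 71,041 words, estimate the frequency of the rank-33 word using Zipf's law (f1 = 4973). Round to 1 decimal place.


Zipf's law: f(r) = f(1) / r
f(1) = 4973
f(33) = 4973 / 33
= 150.7 occurrences


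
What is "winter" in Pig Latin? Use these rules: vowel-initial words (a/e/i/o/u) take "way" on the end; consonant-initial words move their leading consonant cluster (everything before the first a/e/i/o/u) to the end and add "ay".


Word: "winter"
Starts with consonant(s) → move to end, add 'ay'
Consonant cluster: "w"
Pig Latin = "interway"


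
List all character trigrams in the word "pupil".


Word: "pupil" (length 5)
Number of trigrams = 5 - 3 + 1 = 3
  Position 0: "pup"
  Position 1: "upi"
  Position 2: "pil"
Trigrams = "pup", "upi", "pil"


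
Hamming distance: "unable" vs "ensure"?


Comparing character by character (same length = 6):
  Pos 0: 'u' vs 'e' !=
  Pos 1: 'n' vs 'n' =
  Pos 2: 'a' vs 's' !=
  Pos 3: 'b' vs 'u' !=
  Pos 4: 'l' vs 'r' !=
  Pos 5: 'e' vs 'e' =
Hamming distance = 4


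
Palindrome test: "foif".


Word: "foif"
Reversed: "fiof"
Forward == Backward? foif != fiof
Palindrome = No


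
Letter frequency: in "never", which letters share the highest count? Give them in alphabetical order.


Word: "never"
Letter counts:
  'e': 2
  'n': 1
  'r': 1
  'v': 1
Maximum count = 2
Most frequent = 'e' (2 times each)


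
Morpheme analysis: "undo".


Word: "undo"
Morphemes: un- | do
Each morpheme carries meaning
= 2 morphemes


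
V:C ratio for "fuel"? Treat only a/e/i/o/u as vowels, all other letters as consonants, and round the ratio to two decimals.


Word: "fuel"
Vowels (a,e,i,o,u): 2
Consonants: 2
Ratio = 2/2
= 1.00


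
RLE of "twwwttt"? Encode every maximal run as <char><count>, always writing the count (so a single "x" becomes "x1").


String: "twwwttt"
Scanning for consecutive runs:
  't' x 1
  'w' x 3
  't' x 3
RLE = "t1w3t3"


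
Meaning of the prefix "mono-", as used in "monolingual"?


Prefix: mono-
Example: monolingual (mono- + lingual)
Meaning = one


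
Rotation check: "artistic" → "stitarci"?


Word: "artistic", Candidate: "stitarci"
Method: check if candidate is substring of word+word
"artisticartistic" contains "stitarci"? No
Is rotation = No


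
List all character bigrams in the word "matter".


Word: "matter" (length 6)
Number of bigrams = 6 - 2 + 1 = 5
  Position 0: "ma"
  Position 1: "at"
  Position 2: "tt"
  Position 3: "te"
  Position 4: "er"
Bigrams = "ma", "at", "tt", "te", "er"


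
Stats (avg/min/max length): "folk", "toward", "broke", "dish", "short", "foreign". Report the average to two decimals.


Lengths: "folk"=4, "toward"=6, "broke"=5, "dish"=4, "short"=5, "foreign"=7
Sum = 31, Count = 6
Average = 31/6 = 5.17
= avg=5.17, min=4, max=7


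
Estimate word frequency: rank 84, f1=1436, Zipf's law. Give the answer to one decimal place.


Zipf's law: f(r) = f(1) / r
f(1) = 1436
f(84) = 1436 / 84
= 17.1 occurrences


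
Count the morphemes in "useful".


Word: "useful"
Morphemes: use | -ful
Each morpheme carries meaning
= 2 morphemes


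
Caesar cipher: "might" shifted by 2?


Word: "might"
Shift: 2
Each letter → (letter + shift) mod 26:
  'm' (12) + 2 = 14 → 'o'
  'i' (8) + 2 = 10 → 'k'
  'g' (6) + 2 = 8 → 'i'
  'h' (7) + 2 = 9 → 'j'
  't' (19) + 2 = 21 → 'v'
Result = "okijv"


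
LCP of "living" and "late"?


Word 1: "living"
Word 2: "late"
Comparing from start:
  Pos 0: 'l' == 'l'
  Pos 1: 'i' != 'a' (stop)
LCP = "l" (length 1)


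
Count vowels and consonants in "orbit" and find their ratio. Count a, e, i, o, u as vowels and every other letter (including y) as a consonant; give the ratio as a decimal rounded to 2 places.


Word: "orbit"
Vowels (a,e,i,o,u): 2
Consonants: 3
Ratio = 2/3
= 0.67


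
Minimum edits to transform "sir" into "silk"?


Word 1: "sir" (length 3)
Word 2: "silk" (length 4)
One optimal edit sequence (insert/delete/substitute each cost 1):
  1. keep 's'
  2. keep 'i'
  3. insert 'l'  (+1)
  4. substitute 'r' -> 'k'  (+1)
Total edit operations: 2
Edit distance = 2


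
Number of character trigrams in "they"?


Word: "they" (length 4)
Number of 3-grams = length - 3 + 1 = 4 - 3 + 1
= 2


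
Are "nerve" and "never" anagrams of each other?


Word 1: "nerve" → sorted: eenrv
Word 2: "never" → sorted: eenrv
Same letters? eenrv == eenrv
Anagram = Yes


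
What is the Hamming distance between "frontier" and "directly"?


Comparing character by character (same length = 8):
  Pos 0: 'f' vs 'd' !=
  Pos 1: 'r' vs 'i' !=
  Pos 2: 'o' vs 'r' !=
  Pos 3: 'n' vs 'e' !=
  Pos 4: 't' vs 'c' !=
  Pos 5: 'i' vs 't' !=
  Pos 6: 'e' vs 'l' !=
  Pos 7: 'r' vs 'y' !=
Hamming distance = 8


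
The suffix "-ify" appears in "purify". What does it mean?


Suffix: -ify
As in: purify -> pure + -ify, with a spelling change
Meaning = to make


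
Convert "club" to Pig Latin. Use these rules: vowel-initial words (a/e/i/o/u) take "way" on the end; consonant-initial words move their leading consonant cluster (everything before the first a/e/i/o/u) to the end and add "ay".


Word: "club"
Starts with consonant(s) → move to end, add 'ay'
Consonant cluster: "cl"
Pig Latin = "ubclay"


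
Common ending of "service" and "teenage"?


Word 1: "service"
Word 2: "teenage"
Comparing from end:
  Pos -1: 'e' == 'e'
  Pos -2: 'c' != 'g' (stop)
LCS = "e" (length 1)


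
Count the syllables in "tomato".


Word: "tomato"
Syllable breakdown: to · ma · to
Counting: 3 parts
= 3 syllables


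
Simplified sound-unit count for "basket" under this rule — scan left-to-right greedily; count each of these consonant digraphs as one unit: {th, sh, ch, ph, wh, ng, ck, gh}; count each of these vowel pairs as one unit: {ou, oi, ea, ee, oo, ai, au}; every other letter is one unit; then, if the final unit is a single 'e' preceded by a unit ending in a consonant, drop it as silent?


Word: "basket" (6 letters)
Left-to-right scan:
  (1) 'b' (letter)
  (2) 'a' (letter)
  (3) 's' (letter)
  (4) 'k' (letter)
  (5) 'e' (letter)
  (6) 't' (letter)
Units from scan: 6
Sound units = 6 units


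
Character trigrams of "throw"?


Word: "throw" (length 5)
Number of trigrams = 5 - 3 + 1 = 3
  Position 0: "thr"
  Position 1: "hro"
  Position 2: "row"
Trigrams = "thr", "hro", "row"


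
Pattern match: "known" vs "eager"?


Pattern of "known": [0, 1, 2, 3, 1]
Pattern of "eager": [0, 1, 2, 0, 3]
Patterns do not match
Same pattern = No


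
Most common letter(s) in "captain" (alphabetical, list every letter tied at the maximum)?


Word: "captain"
Letter counts:
  'a': 2
  'c': 1
  'i': 1
  'n': 1
  'p': 1
  't': 1
Maximum count = 2
Most frequent = 'a' (2 times each)


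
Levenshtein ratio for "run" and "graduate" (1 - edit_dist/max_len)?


Word 1: "run" (length 3)
Word 2: "graduate" (length 8)
One optimal edit sequence:
  1. insert 'g'  (+1)
  2. keep 'r'
  3. insert 'a'  (+1)
  4. insert 'd'  (+1)
  5. keep 'u'
  6. insert 'a'  (+1)
  7. insert 't'  (+1)
  8. substitute 'n' -> 'e'  (+1)
Edit distance = 6
Max length = max(3, 8) = 8
Similarity = 1 - 6/8
= 0.2500


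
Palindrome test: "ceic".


Word: "ceic"
Reversed: "ciec"
Forward == Backward? ceic != ciec
Palindrome = No


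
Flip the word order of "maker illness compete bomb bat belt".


Original: "maker illness compete bomb bat belt"
Words (1..n): maker | illness | compete | bomb | bat | belt
Reversed (n..1): belt | bat | bomb | compete | illness | maker
Result = "belt bat bomb compete illness maker"


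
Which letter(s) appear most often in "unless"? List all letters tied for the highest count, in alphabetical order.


Word: "unless"
Letter counts:
  'e': 1
  'l': 1
  'n': 1
  's': 2
  'u': 1
Maximum count = 2
Most frequent = 's' (2 times each)


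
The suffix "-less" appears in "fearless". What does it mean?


Suffix: -less
As in: fearless -> fear + -less
Meaning = without


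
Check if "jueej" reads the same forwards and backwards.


Word: "jueej"
Reversed: "jeeuj"
Forward == Backward? jueej != jeeuj
Palindrome = No


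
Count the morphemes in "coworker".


Word: "coworker"
Morphemes: co- | work | -er
Each morpheme carries meaning
= 3 morphemes


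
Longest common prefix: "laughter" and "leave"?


Word 1: "laughter"
Word 2: "leave"
Comparing from start:
  Pos 0: 'l' == 'l'
  Pos 1: 'a' != 'e' (stop)
LCP = "l" (length 1)


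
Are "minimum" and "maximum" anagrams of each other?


Word 1: "minimum" → sorted: iimmmnu
Word 2: "maximum" → sorted: aimmmux
Same letters? iimmmnu != aimmmux
Anagram = No


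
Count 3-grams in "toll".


Word: "toll" (length 4)
Number of 3-grams = length - 3 + 1 = 4 - 3 + 1
= 2


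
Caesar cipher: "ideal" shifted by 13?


Word: "ideal"
Shift: 13
Each letter → (letter + shift) mod 26:
  'i' (8) + 13 = 21 → 'v'
  'd' (3) + 13 = 16 → 'q'
  'e' (4) + 13 = 17 → 'r'
  'a' (0) + 13 = 13 → 'n'
  'l' (11) + 13 = 24 → 'y'
Result = "vqrny"


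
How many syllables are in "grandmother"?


Word: "grandmother"
Syllable breakdown: grand / moth / er
Counting: 3 parts
= 3 syllables


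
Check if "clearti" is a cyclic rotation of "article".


Word: "article", Candidate: "clearti"
Method: check if candidate is substring of word+word
"articlearticle" contains "clearti"? Yes
Is rotation = Yes


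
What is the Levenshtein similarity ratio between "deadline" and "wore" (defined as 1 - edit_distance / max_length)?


Word 1: "deadline" (length 8)
Word 2: "wore" (length 4)
One optimal edit sequence:
  1. delete 'd'  (+1)
  2. delete 'e'  (+1)
  3. delete 'a'  (+1)
  4. delete 'd'  (+1)
  5. substitute 'l' -> 'w'  (+1)
  6. substitute 'i' -> 'o'  (+1)
  7. substitute 'n' -> 'r'  (+1)
  8. keep 'e'
Edit distance = 7
Max length = max(8, 4) = 8
Similarity = 1 - 7/8
= 0.1250


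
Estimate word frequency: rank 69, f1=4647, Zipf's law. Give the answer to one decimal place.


Zipf's law: f(r) = f(1) / r
f(1) = 4647
f(69) = 4647 / 69
= 67.3 occurrences


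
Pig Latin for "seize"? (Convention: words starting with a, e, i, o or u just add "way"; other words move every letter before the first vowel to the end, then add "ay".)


Word: "seize"
Starts with consonant(s) → move to end, add 'ay'
Consonant cluster: "s"
Pig Latin = "eizesay"


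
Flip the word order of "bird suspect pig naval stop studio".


Original: "bird suspect pig naval stop studio"
Words (1..n): bird | suspect | pig | naval | stop | studio
Reversed (n..1): studio | stop | naval | pig | suspect | bird
Result = "studio stop naval pig suspect bird"


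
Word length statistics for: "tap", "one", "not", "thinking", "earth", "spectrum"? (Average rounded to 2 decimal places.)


Lengths: "tap"=3, "one"=3, "not"=3, "thinking"=8, "earth"=5, "spectrum"=8
Sum = 30, Count = 6
Average = 30/6 = 5.00
= avg=5.00, min=3, max=8


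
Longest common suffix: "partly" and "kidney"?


Word 1: "partly"
Word 2: "kidney"
Comparing from end:
  Pos -1: 'y' == 'y'
  Pos -2: 'l' != 'e' (stop)
LCS = "y" (length 1)


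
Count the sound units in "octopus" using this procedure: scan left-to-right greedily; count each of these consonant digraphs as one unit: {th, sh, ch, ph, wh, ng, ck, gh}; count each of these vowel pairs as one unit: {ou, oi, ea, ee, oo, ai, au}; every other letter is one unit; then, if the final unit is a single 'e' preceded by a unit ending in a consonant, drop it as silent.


Word: "octopus" (7 letters)
Left-to-right scan:
  1. 'o' (letter)
  2. 'c' (letter)
  3. 't' (letter)
  4. 'o' (letter)
  5. 'p' (letter)
  6. 'u' (letter)
  7. 's' (letter)
Units from scan: 7
Sound units = 7 units


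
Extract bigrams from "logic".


Word: "logic" (length 5)
Number of bigrams = 5 - 2 + 1 = 4
  Position 0: "lo"
  Position 1: "og"
  Position 2: "gi"
  Position 3: "ic"
Bigrams = "lo", "og", "gi", "ic"


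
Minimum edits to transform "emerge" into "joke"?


Word 1: "emerge" (length 6)
Word 2: "joke" (length 4)
One optimal edit sequence (insert/delete/substitute each cost 1):
  1. delete 'e'  (+1)
  2. delete 'm'  (+1)
  3. substitute 'e' -> 'j'  (+1)
  4. substitute 'r' -> 'o'  (+1)
  5. substitute 'g' -> 'k'  (+1)
  6. keep 'e'
Total edit operations: 5
Edit distance = 5


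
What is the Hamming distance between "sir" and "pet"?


Comparing character by character (same length = 3):
  Pos 0: 's' vs 'p' !=
  Pos 1: 'i' vs 'e' !=
  Pos 2: 'r' vs 't' !=
Hamming distance = 3


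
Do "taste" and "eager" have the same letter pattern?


Pattern of "taste": [0, 1, 2, 0, 3]
Pattern of "eager": [0, 1, 2, 0, 3]
Patterns match
Same pattern = Yes


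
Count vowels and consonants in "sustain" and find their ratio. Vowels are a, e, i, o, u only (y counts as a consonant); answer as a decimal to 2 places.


Word: "sustain"
Vowels (a,e,i,o,u): 3
Consonants: 4
Ratio = 3/4
= 0.75


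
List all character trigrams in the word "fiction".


Word: "fiction" (length 7)
Number of trigrams = 7 - 3 + 1 = 5
  Position 0: "fic"
  Position 1: "ict"
  Position 2: "cti"
  Position 3: "tio"
  Position 4: "ion"
Trigrams = "fic", "ict", "cti", "tio", "ion"


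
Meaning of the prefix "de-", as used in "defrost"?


Prefix: de-
Example: defrost = de- + frost
Meaning = remove / reverse


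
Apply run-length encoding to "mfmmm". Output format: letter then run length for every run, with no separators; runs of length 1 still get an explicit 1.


String: "mfmmm"
Scanning for consecutive runs:
  'm' x 1
  'f' x 1
  'm' x 3
RLE = "m1f1m3"


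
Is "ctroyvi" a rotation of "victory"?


Word: "victory", Candidate: "ctroyvi"
Method: check if candidate is substring of word+word
"victoryvictory" contains "ctroyvi"? No
Is rotation = No


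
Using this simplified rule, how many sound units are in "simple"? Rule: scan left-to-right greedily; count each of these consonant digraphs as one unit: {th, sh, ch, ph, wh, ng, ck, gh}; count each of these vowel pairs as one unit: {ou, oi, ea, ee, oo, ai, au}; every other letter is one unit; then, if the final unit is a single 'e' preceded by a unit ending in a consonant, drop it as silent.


Word: "simple" (6 letters)
Left-to-right scan:
  (1) 's' (letter)
  (2) 'i' (letter)
  (3) 'm' (letter)
  (4) 'p' (letter)
  (5) 'l' (letter)
  (6) 'e' (letter)
Units from scan: 6
Final unit is 'e' after a consonant -> drop as silent (-1)
Sound units = 5 units


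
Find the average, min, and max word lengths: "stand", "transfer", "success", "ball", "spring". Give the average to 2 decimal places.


Lengths: "stand"=5, "transfer"=8, "success"=7, "ball"=4, "spring"=6
Sum = 30, Count = 5
Average = 30/5 = 6.00
= avg=6.00, min=4, max=8


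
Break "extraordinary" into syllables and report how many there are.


Word: "extraordinary"
Syllable breakdown: ex / traor / di / nar / y
Counting: 5 parts
= 5 syllables


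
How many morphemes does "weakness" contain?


Word: "weakness"
Morphemes: weak | -ness
Each morpheme carries meaning
= 2 morphemes


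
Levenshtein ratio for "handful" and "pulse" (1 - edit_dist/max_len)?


Word 1: "handful" (length 7)
Word 2: "pulse" (length 5)
One optimal edit sequence:
  1. delete 'h'  (+1)
  2. delete 'a'  (+1)
  3. substitute 'n' -> 'p'  (+1)
  4. substitute 'd' -> 'u'  (+1)
  5. substitute 'f' -> 'l'  (+1)
  6. substitute 'u' -> 's'  (+1)
  7. substitute 'l' -> 'e'  (+1)
Edit distance = 7
Max length = max(7, 5) = 7
Similarity = 1 - 7/7
= 0.0000


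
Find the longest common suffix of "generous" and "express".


Word 1: "generous"
Word 2: "express"
Comparing from end:
  Pos -1: 's' == 's'
  Pos -2: 'u' != 's' (stop)
LCS = "s" (length 1)


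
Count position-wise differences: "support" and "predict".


Comparing character by character (same length = 7):
  Pos 0: 's' vs 'p' !=
  Pos 1: 'u' vs 'r' !=
  Pos 2: 'p' vs 'e' !=
  Pos 3: 'p' vs 'd' !=
  Pos 4: 'o' vs 'i' !=
  Pos 5: 'r' vs 'c' !=
  Pos 6: 't' vs 't' =
Hamming distance = 6


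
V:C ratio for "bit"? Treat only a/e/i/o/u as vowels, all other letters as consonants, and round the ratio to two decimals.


Word: "bit"
Vowels (a,e,i,o,u): 1
Consonants: 2
Ratio = 1/2
= 0.50


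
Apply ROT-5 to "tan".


Word: "tan"
Shift: 5
Each letter → (letter + shift) mod 26:
  't' (19) + 5 = 24 → 'y'
  'a' (0) + 5 = 5 → 'f'
  'n' (13) + 5 = 18 → 's'
Result = "yfs"


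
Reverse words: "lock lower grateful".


Original: "lock lower grateful"
Words (1..n): lock | lower | grateful
Reversed (n..1): grateful | lower | lock
Result = "grateful lower lock"


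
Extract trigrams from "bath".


Word: "bath" (length 4)
Number of trigrams = 4 - 3 + 1 = 2
  Position 0: "bat"
  Position 1: "ath"
Trigrams = "bat", "ath"


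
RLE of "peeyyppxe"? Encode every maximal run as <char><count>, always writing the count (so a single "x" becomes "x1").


String: "peeyyppxe"
Scanning for consecutive runs:
  'p' x 1
  'e' x 2
  'y' x 2
  'p' x 2
  'x' x 1
  'e' x 1
RLE = "p1e2y2p2x1e1"


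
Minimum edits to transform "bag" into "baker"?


Word 1: "bag" (length 3)
Word 2: "baker" (length 5)
One optimal edit sequence (insert/delete/substitute each cost 1):
  1. keep 'b'
  2. keep 'a'
  3. insert 'k'  (+1)
  4. insert 'e'  (+1)
  5. substitute 'g' -> 'r'  (+1)
Total edit operations: 3
Edit distance = 3


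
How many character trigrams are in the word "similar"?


Word: "similar" (length 7)
Number of 3-grams = length - 3 + 1 = 7 - 3 + 1
= 5


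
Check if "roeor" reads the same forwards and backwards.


Word: "roeor"
Reversed: "roeor"
Forward == Backward? roeor == roeor
Palindrome = Yes


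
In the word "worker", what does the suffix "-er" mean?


Suffix: -er
Example: worker = work + -er
Meaning = one who / more


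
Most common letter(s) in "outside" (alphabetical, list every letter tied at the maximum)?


Word: "outside"
Letter counts:
  'd': 1
  'e': 1
  'i': 1
  'o': 1
  's': 1
  't': 1
  'u': 1
Maximum count = 1
Most frequent = 'd', 'e', 'i', 'o', 's', 't', 'u' (1 time each)


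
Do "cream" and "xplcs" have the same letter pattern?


Pattern of "cream": [0, 1, 2, 3, 4]
Pattern of "xplcs": [0, 1, 2, 3, 4]
Patterns match
Same pattern = Yes


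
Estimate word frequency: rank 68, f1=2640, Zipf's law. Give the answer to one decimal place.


Zipf's law: f(r) = f(1) / r
f(1) = 2640
f(68) = 2640 / 68
= 38.8 occurrences


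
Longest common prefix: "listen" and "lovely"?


Word 1: "listen"
Word 2: "lovely"
Comparing from start:
  Pos 0: 'l' == 'l'
  Pos 1: 'i' != 'o' (stop)
LCP = "l" (length 1)


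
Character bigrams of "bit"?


Word: "bit" (length 3)
Number of bigrams = 3 - 2 + 1 = 2
  Position 0: "bi"
  Position 1: "it"
Bigrams = "bi", "it"


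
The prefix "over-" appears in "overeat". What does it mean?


Prefix: over-
Example: overeat (over- + eat)
Meaning = excessive


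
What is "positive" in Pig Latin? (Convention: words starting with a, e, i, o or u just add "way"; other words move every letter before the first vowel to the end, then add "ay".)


Word: "positive"
Starts with consonant(s) → move to end, add 'ay'
Consonant cluster: "p"
Pig Latin = "ositivepay"


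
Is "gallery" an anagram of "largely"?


Word 1: "largely" → sorted: aegllry
Word 2: "gallery" → sorted: aegllry
Same letters? aegllry == aegllry
Anagram = Yes


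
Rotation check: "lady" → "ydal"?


Word: "lady", Candidate: "ydal"
Method: check if candidate is substring of word+word
"ladylady" contains "ydal"? No
Is rotation = No


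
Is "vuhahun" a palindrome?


Word: "vuhahun"
Reversed: "nuhahuv"
Forward == Backward? vuhahun != nuhahuv
Palindrome = No


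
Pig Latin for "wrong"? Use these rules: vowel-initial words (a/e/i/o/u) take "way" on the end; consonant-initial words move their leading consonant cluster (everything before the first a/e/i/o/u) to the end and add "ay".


Word: "wrong"
Starts with consonant(s) → move to end, add 'ay'
Consonant cluster: "wr"
Pig Latin = "ongwray"


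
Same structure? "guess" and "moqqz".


Pattern of "guess": [0, 1, 2, 3, 3]
Pattern of "moqqz": [0, 1, 2, 2, 3]
Patterns do not match
Same pattern = No


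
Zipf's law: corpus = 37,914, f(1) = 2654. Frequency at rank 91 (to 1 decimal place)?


Zipf's law: f(r) = f(1) / r
f(1) = 2654
f(91) = 2654 / 91
= 29.2 occurrences


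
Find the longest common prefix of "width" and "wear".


Word 1: "width"
Word 2: "wear"
Comparing from start:
  Pos 0: 'w' == 'w'
  Pos 1: 'i' != 'e' (stop)
LCP = "w" (length 1)


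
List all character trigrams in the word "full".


Word: "full" (length 4)
Number of trigrams = 4 - 3 + 1 = 2
  Position 0: "ful"
  Position 1: "ull"
Trigrams = "ful", "ull"


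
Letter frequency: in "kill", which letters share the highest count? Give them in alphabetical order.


Word: "kill"
Letter counts:
  'i': 1
  'k': 1
  'l': 2
Maximum count = 2
Most frequent = 'l' (2 times each)


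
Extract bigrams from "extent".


Word: "extent" (length 6)
Number of bigrams = 6 - 2 + 1 = 5
  Position 0: "ex"
  Position 1: "xt"
  Position 2: "te"
  Position 3: "en"
  Position 4: "nt"
Bigrams = "ex", "xt", "te", "en", "nt"


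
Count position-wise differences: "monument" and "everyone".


Comparing character by character (same length = 8):
  Pos 0: 'm' vs 'e' !=
  Pos 1: 'o' vs 'v' !=
  Pos 2: 'n' vs 'e' !=
  Pos 3: 'u' vs 'r' !=
  Pos 4: 'm' vs 'y' !=
  Pos 5: 'e' vs 'o' !=
  Pos 6: 'n' vs 'n' =
  Pos 7: 't' vs 'e' !=
Hamming distance = 7


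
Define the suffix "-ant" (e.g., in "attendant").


Suffix: -ant
Example: attendant (attend + -ant)
Meaning = one who / that which


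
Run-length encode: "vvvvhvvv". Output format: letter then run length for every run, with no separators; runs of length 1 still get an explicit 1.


String: "vvvvhvvv"
Scanning for consecutive runs:
  'v' x 4
  'h' x 1
  'v' x 3
RLE = "v4h1v3"


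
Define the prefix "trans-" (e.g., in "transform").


Prefix: trans-
Example: transform = trans- + form
Meaning = across


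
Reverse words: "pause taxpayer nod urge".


Original: "pause taxpayer nod urge"
Words (1..n): pause | taxpayer | nod | urge
Reversed (n..1): urge | nod | taxpayer | pause
Result = "urge nod taxpayer pause"


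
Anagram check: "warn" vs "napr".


Word 1: "warn" → sorted: anrw
Word 2: "napr" → sorted: anpr
Same letters? anrw != anpr
Anagram = No


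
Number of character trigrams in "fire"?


Word: "fire" (length 4)
Number of 3-grams = length - 3 + 1 = 4 - 3 + 1
= 2


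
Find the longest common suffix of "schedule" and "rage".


Word 1: "schedule"
Word 2: "rage"
Comparing from end:
  Pos -1: 'e' == 'e'
  Pos -2: 'l' != 'g' (stop)
LCS = "e" (length 1)


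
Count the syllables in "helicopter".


Word: "helicopter"
Syllable breakdown: hel-i-cop-ter
Counting: 4 parts
= 4 syllables


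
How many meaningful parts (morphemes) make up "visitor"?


Word: "visitor"
Morphemes: visit | -or
Each morpheme carries meaning
= 2 morphemes


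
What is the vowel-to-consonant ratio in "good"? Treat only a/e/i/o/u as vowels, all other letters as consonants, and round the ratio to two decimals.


Word: "good"
Vowels (a,e,i,o,u): 2
Consonants: 2
Ratio = 2/2
= 1.00


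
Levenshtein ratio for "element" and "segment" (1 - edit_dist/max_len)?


Word 1: "element" (length 7)
Word 2: "segment" (length 7)
One optimal edit sequence:
  1. substitute 'e' -> 's'  (+1)
  2. substitute 'l' -> 'e'  (+1)
  3. substitute 'e' -> 'g'  (+1)
  4. keep 'm'
  5. keep 'e'
  6. keep 'n'
  7. keep 't'
Edit distance = 3
Max length = max(7, 7) = 7
Similarity = 1 - 3/7
= 0.5714


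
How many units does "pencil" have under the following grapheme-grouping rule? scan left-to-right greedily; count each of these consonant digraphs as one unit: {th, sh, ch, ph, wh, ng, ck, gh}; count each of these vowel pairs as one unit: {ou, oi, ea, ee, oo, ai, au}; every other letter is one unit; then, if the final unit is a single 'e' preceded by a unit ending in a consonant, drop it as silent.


Word: "pencil" (6 letters)
Left-to-right scan:
  [1] 'p' (letter)
  [2] 'e' (letter)
  [3] 'n' (letter)
  [4] 'c' (letter)
  [5] 'i' (letter)
  [6] 'l' (letter)
Units from scan: 6
Sound units = 6 units


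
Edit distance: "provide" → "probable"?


Word 1: "provide" (length 7)
Word 2: "probable" (length 8)
One optimal edit sequence (insert/delete/substitute each cost 1):
  1. keep 'p'
  2. keep 'r'
  3. keep 'o'
  4. insert 'b'  (+1)
  5. substitute 'v' -> 'a'  (+1)
  6. substitute 'i' -> 'b'  (+1)
  7. substitute 'd' -> 'l'  (+1)
  8. keep 'e'
Total edit operations: 4
Edit distance = 4


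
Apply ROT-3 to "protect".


Word: "protect"
Shift: 3
Each letter → (letter + shift) mod 26:
  'p' (15) + 3 = 18 → 's'
  'r' (17) + 3 = 20 → 'u'
  'o' (14) + 3 = 17 → 'r'
  't' (19) + 3 = 22 → 'w'
  'e' (4) + 3 = 7 → 'h'
  'c' (2) + 3 = 5 → 'f'
  't' (19) + 3 = 22 → 'w'
Result = "surwhfw"


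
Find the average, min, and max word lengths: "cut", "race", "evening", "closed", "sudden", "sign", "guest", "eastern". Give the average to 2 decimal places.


Lengths: "cut"=3, "race"=4, "evening"=7, "closed"=6, "sudden"=6, "sign"=4, "guest"=5, "eastern"=7
Sum = 42, Count = 8
Average = 42/8 = 5.25
= avg=5.25, min=3, max=7


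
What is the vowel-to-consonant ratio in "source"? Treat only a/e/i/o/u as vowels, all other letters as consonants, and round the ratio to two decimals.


Word: "source"
Vowels (a,e,i,o,u): 3
Consonants: 3
Ratio = 3/3
= 1.00


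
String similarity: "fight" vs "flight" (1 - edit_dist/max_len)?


Word 1: "fight" (length 5)
Word 2: "flight" (length 6)
One optimal edit sequence:
  1. keep 'f'
  2. insert 'l'  (+1)
  3. keep 'i'
  4. keep 'g'
  5. keep 'h'
  6. keep 't'
Edit distance = 1
Max length = max(5, 6) = 6
Similarity = 1 - 1/6
= 0.8333
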